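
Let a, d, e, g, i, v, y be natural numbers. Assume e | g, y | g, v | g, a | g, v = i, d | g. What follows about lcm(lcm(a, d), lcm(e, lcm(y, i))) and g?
lcm(lcm(a, d), lcm(e, lcm(y, i))) | g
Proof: a | g and d | g, therefore lcm(a, d) | g. Because v = i and v | g, i | g. Since y | g, lcm(y, i) | g. e | g, so lcm(e, lcm(y, i)) | g. lcm(a, d) | g, so lcm(lcm(a, d), lcm(e, lcm(y, i))) | g.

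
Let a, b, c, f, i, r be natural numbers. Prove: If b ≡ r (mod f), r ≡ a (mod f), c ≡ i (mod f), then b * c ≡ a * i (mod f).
b ≡ r (mod f) and r ≡ a (mod f), hence b ≡ a (mod f). Using c ≡ i (mod f), by multiplying congruences, b * c ≡ a * i (mod f).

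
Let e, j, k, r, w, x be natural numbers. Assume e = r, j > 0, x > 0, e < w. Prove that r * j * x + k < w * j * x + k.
Since e = r and e < w, r < w. Since j > 0, r * j < w * j. x > 0, so r * j * x < w * j * x. Then r * j * x + k < w * j * x + k.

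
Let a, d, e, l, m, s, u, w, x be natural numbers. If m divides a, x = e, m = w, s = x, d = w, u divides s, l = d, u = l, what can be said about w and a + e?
w divides a + e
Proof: Because m = w and m divides a, w divides a. Because l = d and d = w, l = w. s = x and u divides s, thus u divides x. x = e, so u divides e. u = l, so l divides e. l = w, so w divides e. Since w divides a, w divides a + e.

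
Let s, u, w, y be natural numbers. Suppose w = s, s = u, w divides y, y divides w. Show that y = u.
y divides w and w divides y, so y = w. w = s, so y = s. s = u, so y = u.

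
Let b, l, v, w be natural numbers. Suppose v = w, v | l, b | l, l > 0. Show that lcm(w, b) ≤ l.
v = w and v | l, thus w | l. Since b | l, lcm(w, b) | l. l > 0, so lcm(w, b) ≤ l.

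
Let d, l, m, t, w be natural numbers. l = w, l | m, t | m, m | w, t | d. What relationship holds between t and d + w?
t | d + w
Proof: l = w and l | m, so w | m. m | w, so m = w. Because t | m, t | w. t | d, so t | d + w.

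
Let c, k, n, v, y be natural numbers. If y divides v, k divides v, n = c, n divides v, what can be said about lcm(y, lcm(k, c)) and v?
lcm(y, lcm(k, c)) divides v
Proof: Because n = c and n divides v, c divides v. Since k divides v, lcm(k, c) divides v. Since y divides v, lcm(y, lcm(k, c)) divides v.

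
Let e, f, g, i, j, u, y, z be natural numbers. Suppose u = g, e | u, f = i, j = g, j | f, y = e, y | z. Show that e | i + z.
u = g and e | u, therefore e | g. j = g and j | f, hence g | f. f = i, so g | i. e | g, so e | i. Because y = e and y | z, e | z. Since e | i, e | i + z.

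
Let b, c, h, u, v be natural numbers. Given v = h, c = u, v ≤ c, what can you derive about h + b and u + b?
h + b ≤ u + b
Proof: v = h and v ≤ c, therefore h ≤ c. c = u, so h ≤ u. Then h + b ≤ u + b.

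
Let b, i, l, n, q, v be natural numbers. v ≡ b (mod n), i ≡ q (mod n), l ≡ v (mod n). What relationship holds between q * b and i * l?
q * b ≡ i * l (mod n)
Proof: l ≡ v (mod n) and v ≡ b (mod n), thus l ≡ b (mod n). Since i ≡ q (mod n), by multiplying congruences, i * l ≡ q * b (mod n). Then q * b ≡ i * l (mod n).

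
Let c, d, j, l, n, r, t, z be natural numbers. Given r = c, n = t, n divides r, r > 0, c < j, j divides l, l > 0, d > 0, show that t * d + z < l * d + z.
n divides r and r > 0, hence n ≤ r. n = t, so t ≤ r. r = c, so t ≤ c. j divides l and l > 0, therefore j ≤ l. Since c < j, c < l. t ≤ c, so t < l. Because d > 0, by multiplying by a positive, t * d < l * d. Then t * d + z < l * d + z.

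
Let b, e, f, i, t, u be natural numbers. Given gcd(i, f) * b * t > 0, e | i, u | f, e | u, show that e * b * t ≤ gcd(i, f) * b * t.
e | u and u | f, thus e | f. Since e | i, e | gcd(i, f). Then e * b | gcd(i, f) * b. Then e * b * t | gcd(i, f) * b * t. Because gcd(i, f) * b * t > 0, e * b * t ≤ gcd(i, f) * b * t.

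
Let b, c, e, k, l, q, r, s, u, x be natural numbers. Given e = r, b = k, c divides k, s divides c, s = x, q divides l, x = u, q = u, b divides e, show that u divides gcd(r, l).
s = x and x = u, hence s = u. s divides c, so u divides c. c divides k, so u divides k. e = r and b divides e, hence b divides r. Since b = k, k divides r. Since u divides k, u divides r. From q = u and q divides l, u divides l. u divides r, so u divides gcd(r, l).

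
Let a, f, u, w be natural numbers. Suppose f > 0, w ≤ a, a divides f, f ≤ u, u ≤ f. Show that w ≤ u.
f ≤ u and u ≤ f, therefore f = u. a divides f and f > 0, thus a ≤ f. Because w ≤ a, w ≤ f. Since f = u, w ≤ u.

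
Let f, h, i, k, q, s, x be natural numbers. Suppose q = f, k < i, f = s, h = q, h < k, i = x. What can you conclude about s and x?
s < x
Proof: Since h = q and q = f, h = f. Since f = s, h = s. Since h < k and k < i, h < i. Because h = s, s < i. i = x, so s < x.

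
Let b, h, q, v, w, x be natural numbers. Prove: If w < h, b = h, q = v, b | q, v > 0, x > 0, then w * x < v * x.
q = v and b | q, thus b | v. Since v > 0, b ≤ v. Because b = h, h ≤ v. Since w < h, w < v. Since x > 0, w * x < v * x.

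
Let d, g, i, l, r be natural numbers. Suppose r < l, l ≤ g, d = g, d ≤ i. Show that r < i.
d = g and d ≤ i, so g ≤ i. Since l ≤ g, l ≤ i. r < l, so r < i.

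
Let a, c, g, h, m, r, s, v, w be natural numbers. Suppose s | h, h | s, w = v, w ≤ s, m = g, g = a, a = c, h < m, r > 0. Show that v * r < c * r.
s | h and h | s, hence s = h. w = v and w ≤ s, hence v ≤ s. s = h, so v ≤ h. Since m = g and g = a, m = a. Since a = c, m = c. Since h < m, h < c. Since v ≤ h, v < c. Since r > 0, v * r < c * r.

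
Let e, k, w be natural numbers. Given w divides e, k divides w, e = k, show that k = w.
From e = k and w divides e, w divides k. Since k divides w, w = k. Then k = w.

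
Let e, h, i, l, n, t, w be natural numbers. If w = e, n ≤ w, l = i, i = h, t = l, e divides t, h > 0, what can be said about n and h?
n ≤ h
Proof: From w = e and n ≤ w, n ≤ e. l = i and i = h, hence l = h. t = l and e divides t, therefore e divides l. Since l = h, e divides h. Since h > 0, e ≤ h. Since n ≤ e, n ≤ h.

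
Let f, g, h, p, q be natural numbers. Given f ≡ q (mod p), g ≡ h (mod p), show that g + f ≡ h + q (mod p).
g ≡ h (mod p) and f ≡ q (mod p). By adding congruences, g + f ≡ h + q (mod p).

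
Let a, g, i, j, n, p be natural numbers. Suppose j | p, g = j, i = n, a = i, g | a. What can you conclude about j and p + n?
j | p + n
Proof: a = i and g | a, hence g | i. Since i = n, g | n. Because g = j, j | n. Since j | p, j | p + n.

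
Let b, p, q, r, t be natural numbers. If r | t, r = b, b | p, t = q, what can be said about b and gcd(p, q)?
b | gcd(p, q)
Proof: r = b and r | t, therefore b | t. From t = q, b | q. Because b | p, b | gcd(p, q).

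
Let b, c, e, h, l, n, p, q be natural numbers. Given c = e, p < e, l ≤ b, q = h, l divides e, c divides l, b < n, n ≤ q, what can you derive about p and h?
p < h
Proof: c = e and c divides l, hence e divides l. l divides e, so e = l. p < e, so p < l. Since l ≤ b, p < b. b < n and n ≤ q, hence b < q. Since q = h, b < h. Since p < b, p < h.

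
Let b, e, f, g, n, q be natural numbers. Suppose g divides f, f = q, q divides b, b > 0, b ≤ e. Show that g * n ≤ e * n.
f = q and g divides f, so g divides q. q divides b, so g divides b. b > 0, so g ≤ b. b ≤ e, so g ≤ e. By multiplying by a non-negative, g * n ≤ e * n.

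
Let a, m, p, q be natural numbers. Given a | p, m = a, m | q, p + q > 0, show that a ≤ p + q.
m = a and m | q, thus a | q. a | p, so a | p + q. From p + q > 0, a ≤ p + q.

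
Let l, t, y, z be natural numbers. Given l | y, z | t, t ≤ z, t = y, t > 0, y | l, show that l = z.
z | t and t > 0, therefore z ≤ t. Since t ≤ z, z = t. Since t = y, z = y. Because y | l and l | y, y = l. z = y, so z = l. Then l = z.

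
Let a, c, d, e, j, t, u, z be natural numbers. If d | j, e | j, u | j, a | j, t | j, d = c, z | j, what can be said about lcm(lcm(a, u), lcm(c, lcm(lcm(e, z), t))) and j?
lcm(lcm(a, u), lcm(c, lcm(lcm(e, z), t))) | j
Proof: a | j and u | j, so lcm(a, u) | j. d = c and d | j, therefore c | j. e | j and z | j, thus lcm(e, z) | j. Since t | j, lcm(lcm(e, z), t) | j. c | j, so lcm(c, lcm(lcm(e, z), t)) | j. lcm(a, u) | j, so lcm(lcm(a, u), lcm(c, lcm(lcm(e, z), t))) | j.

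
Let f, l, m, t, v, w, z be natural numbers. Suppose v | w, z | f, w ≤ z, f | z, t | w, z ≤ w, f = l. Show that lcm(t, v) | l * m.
Because w ≤ z and z ≤ w, w = z. Since z | f and f | z, z = f. w = z, so w = f. Since f = l, w = l. From t | w and v | w, lcm(t, v) | w. w = l, so lcm(t, v) | l. Then lcm(t, v) | l * m.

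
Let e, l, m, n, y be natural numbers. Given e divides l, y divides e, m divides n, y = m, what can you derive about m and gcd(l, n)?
m divides gcd(l, n)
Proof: y divides e and e divides l, so y divides l. Since y = m, m divides l. m divides n, so m divides gcd(l, n).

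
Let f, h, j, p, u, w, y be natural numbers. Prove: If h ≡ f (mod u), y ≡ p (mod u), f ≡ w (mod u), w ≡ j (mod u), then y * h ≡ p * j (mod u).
h ≡ f (mod u) and f ≡ w (mod u), therefore h ≡ w (mod u). Since w ≡ j (mod u), h ≡ j (mod u). Since y ≡ p (mod u), by multiplying congruences, y * h ≡ p * j (mod u).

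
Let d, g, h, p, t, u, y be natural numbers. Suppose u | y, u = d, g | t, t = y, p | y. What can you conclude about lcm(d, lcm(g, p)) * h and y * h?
lcm(d, lcm(g, p)) * h | y * h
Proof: u = d and u | y, hence d | y. From t = y and g | t, g | y. Since p | y, lcm(g, p) | y. d | y, so lcm(d, lcm(g, p)) | y. Then lcm(d, lcm(g, p)) * h | y * h.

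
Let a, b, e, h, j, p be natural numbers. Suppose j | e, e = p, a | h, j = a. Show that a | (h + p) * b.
From e = p and j | e, j | p. Since j = a, a | p. Since a | h, a | h + p. Then a | (h + p) * b.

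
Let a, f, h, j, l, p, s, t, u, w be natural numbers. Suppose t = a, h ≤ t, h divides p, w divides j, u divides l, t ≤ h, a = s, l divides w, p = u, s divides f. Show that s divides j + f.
t = a and a = s, hence t = s. h ≤ t and t ≤ h, so h = t. p = u and h divides p, hence h divides u. From h = t, t divides u. u divides l, so t divides l. Since l divides w, t divides w. w divides j, so t divides j. t = s, so s divides j. s divides f, so s divides j + f.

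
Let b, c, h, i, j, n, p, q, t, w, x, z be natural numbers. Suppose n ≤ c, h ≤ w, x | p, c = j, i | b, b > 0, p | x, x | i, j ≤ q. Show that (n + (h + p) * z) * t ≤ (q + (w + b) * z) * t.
c = j and n ≤ c, thus n ≤ j. Because j ≤ q, n ≤ q. x | p and p | x, therefore x = p. x | i, so p | i. i | b, so p | b. b > 0, so p ≤ b. From h ≤ w, h + p ≤ w + b. Then (h + p) * z ≤ (w + b) * z. Since n ≤ q, n + (h + p) * z ≤ q + (w + b) * z. Then (n + (h + p) * z) * t ≤ (q + (w + b) * z) * t.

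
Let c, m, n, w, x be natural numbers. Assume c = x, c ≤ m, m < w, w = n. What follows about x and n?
x < n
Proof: Because c ≤ m and m < w, c < w. Because c = x, x < w. w = n, so x < n.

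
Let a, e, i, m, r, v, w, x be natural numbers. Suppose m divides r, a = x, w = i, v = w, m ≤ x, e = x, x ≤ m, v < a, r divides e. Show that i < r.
m ≤ x and x ≤ m, hence m = x. Since m divides r, x divides r. Because e = x and r divides e, r divides x. Since x divides r, x = r. a = x, so a = r. v < a, so v < r. Since v = w, w < r. Since w = i, i < r.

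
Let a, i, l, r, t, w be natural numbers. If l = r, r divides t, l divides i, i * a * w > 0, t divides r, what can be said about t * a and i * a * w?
t * a ≤ i * a * w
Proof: Since r divides t and t divides r, r = t. From l = r and l divides i, r divides i. r = t, so t divides i. Then t * a divides i * a. Then t * a divides i * a * w. From i * a * w > 0, t * a ≤ i * a * w.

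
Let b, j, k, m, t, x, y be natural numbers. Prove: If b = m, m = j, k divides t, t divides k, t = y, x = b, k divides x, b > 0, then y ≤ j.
b = m and m = j, thus b = j. Since k divides t and t divides k, k = t. t = y, so k = y. From x = b and k divides x, k divides b. b > 0, so k ≤ b. Since k = y, y ≤ b. From b = j, y ≤ j.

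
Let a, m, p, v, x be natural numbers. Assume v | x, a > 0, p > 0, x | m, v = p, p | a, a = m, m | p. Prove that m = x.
From p | a and a > 0, p ≤ a. Since a = m, p ≤ m. Since m | p and p > 0, m ≤ p. p ≤ m, so p = m. From v = p and v | x, p | x. p = m, so m | x. From x | m, m = x.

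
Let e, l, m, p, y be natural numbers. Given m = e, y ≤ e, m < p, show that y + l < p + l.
From m = e and m < p, e < p. y ≤ e, so y < p. Then y + l < p + l.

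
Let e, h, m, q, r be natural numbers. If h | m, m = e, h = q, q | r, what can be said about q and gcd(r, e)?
q | gcd(r, e)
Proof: h = q and h | m, hence q | m. Since m = e, q | e. q | r, so q | gcd(r, e).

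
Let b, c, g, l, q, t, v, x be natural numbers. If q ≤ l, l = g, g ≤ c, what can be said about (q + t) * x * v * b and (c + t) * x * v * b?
(q + t) * x * v * b ≤ (c + t) * x * v * b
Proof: l = g and q ≤ l, therefore q ≤ g. From g ≤ c, q ≤ c. Then q + t ≤ c + t. By multiplying by a non-negative, (q + t) * x ≤ (c + t) * x. By multiplying by a non-negative, (q + t) * x * v ≤ (c + t) * x * v. By multiplying by a non-negative, (q + t) * x * v * b ≤ (c + t) * x * v * b.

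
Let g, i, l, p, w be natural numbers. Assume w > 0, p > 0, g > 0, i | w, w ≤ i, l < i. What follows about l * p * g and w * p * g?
l * p * g < w * p * g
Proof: Because i | w and w > 0, i ≤ w. Since w ≤ i, i = w. l < i, so l < w. p > 0, so l * p < w * p. g > 0, so l * p * g < w * p * g.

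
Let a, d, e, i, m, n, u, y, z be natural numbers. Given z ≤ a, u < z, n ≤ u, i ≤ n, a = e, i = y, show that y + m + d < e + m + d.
i = y and i ≤ n, therefore y ≤ n. n ≤ u and u < z, hence n < z. z ≤ a, so n < a. y ≤ n, so y < a. Since a = e, y < e. Then y + m < e + m. Then y + m + d < e + m + d.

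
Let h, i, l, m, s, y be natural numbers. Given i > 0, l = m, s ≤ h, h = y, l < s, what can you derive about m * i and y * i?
m * i < y * i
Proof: From l = m and l < s, m < s. From h = y and s ≤ h, s ≤ y. m < s, so m < y. From i > 0, by multiplying by a positive, m * i < y * i.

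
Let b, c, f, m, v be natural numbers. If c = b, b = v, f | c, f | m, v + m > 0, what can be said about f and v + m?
f ≤ v + m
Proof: Since c = b and b = v, c = v. Since f | c, f | v. Since f | m, f | v + m. v + m > 0, so f ≤ v + m.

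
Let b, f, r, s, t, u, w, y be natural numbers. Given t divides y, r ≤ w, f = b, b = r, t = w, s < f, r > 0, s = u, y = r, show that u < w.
f = b and b = r, hence f = r. From y = r and t divides y, t divides r. t = w, so w divides r. Since r > 0, w ≤ r. r ≤ w, so r = w. Since f = r, f = w. s = u and s < f, hence u < f. f = w, so u < w.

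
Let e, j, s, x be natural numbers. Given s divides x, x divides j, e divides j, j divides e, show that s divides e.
j divides e and e divides j, hence j = e. s divides x and x divides j, hence s divides j. From j = e, s divides e.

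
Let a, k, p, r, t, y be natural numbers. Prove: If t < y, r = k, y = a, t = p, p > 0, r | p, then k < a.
Since r = k and r | p, k | p. Since p > 0, k ≤ p. t = p and t < y, thus p < y. Since y = a, p < a. From k ≤ p, k < a.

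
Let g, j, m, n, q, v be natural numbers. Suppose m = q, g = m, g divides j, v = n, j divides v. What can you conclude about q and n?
q divides n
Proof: g = m and m = q, therefore g = q. Since g divides j and j divides v, g divides v. v = n, so g divides n. g = q, so q divides n.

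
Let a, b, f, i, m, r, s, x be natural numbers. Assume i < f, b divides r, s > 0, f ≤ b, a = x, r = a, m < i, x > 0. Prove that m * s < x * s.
Because m < i and i < f, m < f. Because f ≤ b, m < b. r = a and a = x, therefore r = x. Since b divides r, b divides x. Since x > 0, b ≤ x. Since m < b, m < x. Using s > 0 and multiplying by a positive, m * s < x * s.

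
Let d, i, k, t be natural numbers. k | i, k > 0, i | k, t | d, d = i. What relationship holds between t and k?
t ≤ k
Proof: Since i | k and k | i, i = k. d = i, so d = k. t | d, so t | k. k > 0, so t ≤ k.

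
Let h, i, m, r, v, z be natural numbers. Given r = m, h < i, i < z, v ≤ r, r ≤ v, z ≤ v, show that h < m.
h < i and i < z, thus h < z. From v ≤ r and r ≤ v, v = r. Since z ≤ v, z ≤ r. h < z, so h < r. Since r = m, h < m.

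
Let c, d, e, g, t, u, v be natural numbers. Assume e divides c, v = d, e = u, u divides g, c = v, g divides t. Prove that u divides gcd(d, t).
c = v and e divides c, so e divides v. e = u, so u divides v. Since v = d, u divides d. Since u divides g and g divides t, u divides t. u divides d, so u divides gcd(d, t).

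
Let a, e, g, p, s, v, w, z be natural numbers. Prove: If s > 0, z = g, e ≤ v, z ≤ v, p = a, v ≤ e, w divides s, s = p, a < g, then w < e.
s = p and p = a, so s = a. From w divides s and s > 0, w ≤ s. s = a, so w ≤ a. v ≤ e and e ≤ v, so v = e. Because z = g and z ≤ v, g ≤ v. Since a < g, a < v. v = e, so a < e. w ≤ a, so w < e.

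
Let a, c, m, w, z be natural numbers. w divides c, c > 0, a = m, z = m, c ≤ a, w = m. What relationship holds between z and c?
z = c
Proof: Since w = m and w divides c, m divides c. From c > 0, m ≤ c. Because a = m and c ≤ a, c ≤ m. m ≤ c, so m = c. Since z = m, z = c.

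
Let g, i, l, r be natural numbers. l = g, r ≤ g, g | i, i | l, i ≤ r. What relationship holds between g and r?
g = r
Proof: From l = g and i | l, i | g. Since g | i, i = g. Since i ≤ r, g ≤ r. r ≤ g, so g = r.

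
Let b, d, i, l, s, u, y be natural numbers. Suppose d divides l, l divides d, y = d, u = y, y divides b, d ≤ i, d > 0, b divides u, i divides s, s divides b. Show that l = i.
l divides d and d divides l, therefore l = d. u = y and b divides u, thus b divides y. Since y divides b, b = y. Since s divides b, s divides y. From y = d, s divides d. i divides s, so i divides d. d > 0, so i ≤ d. d ≤ i, so d = i. Because l = d, l = i.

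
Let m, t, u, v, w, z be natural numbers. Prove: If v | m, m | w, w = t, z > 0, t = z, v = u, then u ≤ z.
w = t and t = z, therefore w = z. Since m | w, m | z. Since v | m, v | z. Since v = u, u | z. Since z > 0, u ≤ z.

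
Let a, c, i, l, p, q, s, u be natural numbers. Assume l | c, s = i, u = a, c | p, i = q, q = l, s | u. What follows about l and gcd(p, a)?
l | gcd(p, a)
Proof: l | c and c | p, thus l | p. i = q and q = l, so i = l. s = i and s | u, hence i | u. Since u = a, i | a. i = l, so l | a. Since l | p, l | gcd(p, a).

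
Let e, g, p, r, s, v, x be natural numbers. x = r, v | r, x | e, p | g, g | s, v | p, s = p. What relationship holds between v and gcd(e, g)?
v | gcd(e, g)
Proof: x = r and x | e, thus r | e. Because v | r, v | e. From s = p and g | s, g | p. Since p | g, p = g. v | p, so v | g. Because v | e, v | gcd(e, g).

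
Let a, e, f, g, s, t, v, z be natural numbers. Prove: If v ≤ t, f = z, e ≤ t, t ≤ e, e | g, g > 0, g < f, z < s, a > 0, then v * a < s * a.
From e ≤ t and t ≤ e, e = t. Since e | g, t | g. g > 0, so t ≤ g. g < f, so t < f. Since f = z, t < z. z < s, so t < s. Since v ≤ t, v < s. Since a > 0, v * a < s * a.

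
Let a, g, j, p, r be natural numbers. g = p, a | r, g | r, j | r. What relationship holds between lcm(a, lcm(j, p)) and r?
lcm(a, lcm(j, p)) | r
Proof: From g = p and g | r, p | r. j | r, so lcm(j, p) | r. From a | r, lcm(a, lcm(j, p)) | r.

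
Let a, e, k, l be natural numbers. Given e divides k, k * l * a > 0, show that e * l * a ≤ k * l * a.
From e divides k, e * l divides k * l. Then e * l * a divides k * l * a. Since k * l * a > 0, e * l * a ≤ k * l * a.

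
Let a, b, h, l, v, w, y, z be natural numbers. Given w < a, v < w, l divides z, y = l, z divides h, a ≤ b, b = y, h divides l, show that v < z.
b = y and y = l, thus b = l. z divides h and h divides l, thus z divides l. l divides z, so l = z. Since b = l, b = z. v < w and w < a, hence v < a. Since a ≤ b, v < b. Since b = z, v < z.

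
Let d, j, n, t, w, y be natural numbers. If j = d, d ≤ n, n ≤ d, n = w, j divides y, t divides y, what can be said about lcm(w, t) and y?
lcm(w, t) divides y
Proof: d ≤ n and n ≤ d, therefore d = n. Since j = d, j = n. Since n = w, j = w. Since j divides y, w divides y. t divides y, so lcm(w, t) divides y.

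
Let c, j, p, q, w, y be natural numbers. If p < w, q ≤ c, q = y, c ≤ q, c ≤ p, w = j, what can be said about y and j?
y < j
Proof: c ≤ q and q ≤ c, hence c = q. q = y, so c = y. c ≤ p and p < w, hence c < w. w = j, so c < j. Since c = y, y < j.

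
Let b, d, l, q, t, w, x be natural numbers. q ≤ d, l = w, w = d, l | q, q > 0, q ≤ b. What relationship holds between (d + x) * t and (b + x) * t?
(d + x) * t ≤ (b + x) * t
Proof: From l = w and w = d, l = d. l | q, so d | q. q > 0, so d ≤ q. q ≤ d, so q = d. Since q ≤ b, d ≤ b. Then d + x ≤ b + x. Then (d + x) * t ≤ (b + x) * t.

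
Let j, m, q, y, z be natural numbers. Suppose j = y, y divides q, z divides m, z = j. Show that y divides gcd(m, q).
z = j and j = y, thus z = y. Since z divides m, y divides m. Since y divides q, y divides gcd(m, q).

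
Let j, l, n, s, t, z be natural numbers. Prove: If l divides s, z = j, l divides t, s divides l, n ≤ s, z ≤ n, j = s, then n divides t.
Because l divides s and s divides l, l = s. z = j and j = s, thus z = s. z ≤ n, so s ≤ n. n ≤ s, so s = n. Since l = s, l = n. Since l divides t, n divides t.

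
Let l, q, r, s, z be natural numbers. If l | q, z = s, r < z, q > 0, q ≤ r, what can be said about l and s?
l < s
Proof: l | q and q > 0, thus l ≤ q. q ≤ r and r < z, therefore q < z. Because l ≤ q, l < z. Since z = s, l < s.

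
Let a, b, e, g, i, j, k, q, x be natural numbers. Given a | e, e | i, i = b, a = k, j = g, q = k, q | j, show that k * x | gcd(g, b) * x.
Because q = k and q | j, k | j. Since j = g, k | g. a | e and e | i, hence a | i. i = b, so a | b. a = k, so k | b. Because k | g, k | gcd(g, b). Then k * x | gcd(g, b) * x.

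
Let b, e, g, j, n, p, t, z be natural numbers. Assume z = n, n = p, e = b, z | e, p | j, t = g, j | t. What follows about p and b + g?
p | b + g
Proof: z = n and n = p, hence z = p. e = b and z | e, hence z | b. Since z = p, p | b. Since t = g and j | t, j | g. p | j, so p | g. From p | b, p | b + g.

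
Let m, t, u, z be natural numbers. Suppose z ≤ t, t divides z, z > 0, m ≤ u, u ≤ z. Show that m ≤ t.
t divides z and z > 0, therefore t ≤ z. Because z ≤ t, z = t. Because m ≤ u and u ≤ z, m ≤ z. z = t, so m ≤ t.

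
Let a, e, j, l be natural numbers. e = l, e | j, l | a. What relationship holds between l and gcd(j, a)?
l | gcd(j, a)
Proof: e = l and e | j, so l | j. Since l | a, l | gcd(j, a).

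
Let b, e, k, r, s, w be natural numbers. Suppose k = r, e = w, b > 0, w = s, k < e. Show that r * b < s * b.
k = r and k < e, hence r < e. From e = w, r < w. Since w = s, r < s. Since b > 0, r * b < s * b.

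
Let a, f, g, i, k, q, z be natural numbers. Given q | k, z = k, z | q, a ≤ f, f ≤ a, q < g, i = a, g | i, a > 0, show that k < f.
Since z = k and z | q, k | q. q | k, so q = k. a ≤ f and f ≤ a, so a = f. i = a and g | i, hence g | a. Since a > 0, g ≤ a. Since q < g, q < a. From a = f, q < f. Because q = k, k < f.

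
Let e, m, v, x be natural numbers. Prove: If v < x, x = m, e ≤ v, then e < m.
x = m and v < x, hence v < m. e ≤ v, so e < m.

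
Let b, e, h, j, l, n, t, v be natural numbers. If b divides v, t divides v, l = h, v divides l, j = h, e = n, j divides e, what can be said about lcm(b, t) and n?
lcm(b, t) divides n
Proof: b divides v and t divides v, therefore lcm(b, t) divides v. Since l = h and v divides l, v divides h. lcm(b, t) divides v, so lcm(b, t) divides h. e = n and j divides e, so j divides n. From j = h, h divides n. lcm(b, t) divides h, so lcm(b, t) divides n.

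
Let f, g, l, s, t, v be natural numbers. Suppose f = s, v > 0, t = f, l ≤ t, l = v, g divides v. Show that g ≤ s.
t = f and f = s, hence t = s. g divides v and v > 0, thus g ≤ v. Since l = v and l ≤ t, v ≤ t. g ≤ v, so g ≤ t. Since t = s, g ≤ s.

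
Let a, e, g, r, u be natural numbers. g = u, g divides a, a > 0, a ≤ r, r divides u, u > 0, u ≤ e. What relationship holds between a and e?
a ≤ e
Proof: g = u and g divides a, so u divides a. Since a > 0, u ≤ a. From r divides u and u > 0, r ≤ u. Since a ≤ r, a ≤ u. u ≤ a, so u = a. u ≤ e, so a ≤ e.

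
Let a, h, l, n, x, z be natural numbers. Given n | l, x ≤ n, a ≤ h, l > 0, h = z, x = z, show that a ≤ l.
h = z and a ≤ h, therefore a ≤ z. n | l and l > 0, so n ≤ l. Since x ≤ n, x ≤ l. Since x = z, z ≤ l. Since a ≤ z, a ≤ l.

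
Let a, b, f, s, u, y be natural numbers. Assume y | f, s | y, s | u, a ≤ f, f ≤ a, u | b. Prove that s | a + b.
f ≤ a and a ≤ f, thus f = a. s | y and y | f, thus s | f. Since f = a, s | a. s | u and u | b, so s | b. s | a, so s | a + b.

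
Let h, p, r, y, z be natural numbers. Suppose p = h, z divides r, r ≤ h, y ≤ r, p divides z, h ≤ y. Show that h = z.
p = h and p divides z, thus h divides z. h ≤ y and y ≤ r, hence h ≤ r. Since r ≤ h, r = h. z divides r, so z divides h. h divides z, so h = z.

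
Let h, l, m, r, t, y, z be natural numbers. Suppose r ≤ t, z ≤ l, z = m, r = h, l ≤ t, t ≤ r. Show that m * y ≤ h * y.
Because t ≤ r and r ≤ t, t = r. Because r = h, t = h. Since z ≤ l and l ≤ t, z ≤ t. z = m, so m ≤ t. Since t = h, m ≤ h. By multiplying by a non-negative, m * y ≤ h * y.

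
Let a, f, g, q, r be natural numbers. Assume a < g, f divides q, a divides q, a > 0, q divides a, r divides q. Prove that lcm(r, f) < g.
q divides a and a divides q, hence q = a. r divides q and f divides q, therefore lcm(r, f) divides q. Since q = a, lcm(r, f) divides a. Since a > 0, lcm(r, f) ≤ a. Since a < g, lcm(r, f) < g.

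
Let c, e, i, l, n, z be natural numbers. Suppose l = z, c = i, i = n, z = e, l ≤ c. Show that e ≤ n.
Because l = z and z = e, l = e. Because c = i and l ≤ c, l ≤ i. i = n, so l ≤ n. l = e, so e ≤ n.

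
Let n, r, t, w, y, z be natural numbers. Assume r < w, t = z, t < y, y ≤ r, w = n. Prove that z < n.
y ≤ r and r < w, hence y < w. t < y, so t < w. t = z, so z < w. w = n, so z < n.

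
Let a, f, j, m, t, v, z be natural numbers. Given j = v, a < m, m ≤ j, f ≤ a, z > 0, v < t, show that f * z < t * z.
Since f ≤ a and a < m, f < m. j = v and m ≤ j, thus m ≤ v. Since f < m, f < v. v < t, so f < t. From z > 0, f * z < t * z.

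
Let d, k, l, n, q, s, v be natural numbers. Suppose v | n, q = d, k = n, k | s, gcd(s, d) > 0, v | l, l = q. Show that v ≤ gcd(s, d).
k = n and k | s, so n | s. v | n, so v | s. l = q and q = d, thus l = d. v | l, so v | d. v | s, so v | gcd(s, d). Since gcd(s, d) > 0, v ≤ gcd(s, d).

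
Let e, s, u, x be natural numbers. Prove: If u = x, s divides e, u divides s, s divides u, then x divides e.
s divides u and u divides s, so s = u. From s divides e, u divides e. u = x, so x divides e.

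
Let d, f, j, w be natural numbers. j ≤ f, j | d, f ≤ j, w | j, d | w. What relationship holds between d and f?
d = f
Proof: d | w and w | j, thus d | j. j | d, so d = j. j ≤ f and f ≤ j, so j = f. d = j, so d = f.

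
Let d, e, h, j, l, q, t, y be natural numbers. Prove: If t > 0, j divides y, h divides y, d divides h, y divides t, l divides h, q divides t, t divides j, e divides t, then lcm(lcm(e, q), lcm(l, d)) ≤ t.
From e divides t and q divides t, lcm(e, q) divides t. Since t divides j and j divides y, t divides y. Since y divides t, y = t. From l divides h and d divides h, lcm(l, d) divides h. Since h divides y, lcm(l, d) divides y. Since y = t, lcm(l, d) divides t. Because lcm(e, q) divides t, lcm(lcm(e, q), lcm(l, d)) divides t. t > 0, so lcm(lcm(e, q), lcm(l, d)) ≤ t.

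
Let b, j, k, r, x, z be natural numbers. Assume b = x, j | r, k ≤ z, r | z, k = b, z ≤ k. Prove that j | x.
Because z ≤ k and k ≤ z, z = k. Since k = b, z = b. Since b = x, z = x. j | r and r | z, therefore j | z. Since z = x, j | x.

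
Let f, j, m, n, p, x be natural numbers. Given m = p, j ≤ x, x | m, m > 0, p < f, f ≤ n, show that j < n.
From x | m and m > 0, x ≤ m. m = p, so x ≤ p. j ≤ x, so j ≤ p. p < f and f ≤ n, so p < n. Since j ≤ p, j < n.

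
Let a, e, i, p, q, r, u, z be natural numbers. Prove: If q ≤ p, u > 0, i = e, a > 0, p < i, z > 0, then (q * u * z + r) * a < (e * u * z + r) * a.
i = e and p < i, therefore p < e. Since q ≤ p, q < e. Using u > 0, by multiplying by a positive, q * u < e * u. Combined with z > 0, by multiplying by a positive, q * u * z < e * u * z. Then q * u * z + r < e * u * z + r. Using a > 0 and multiplying by a positive, (q * u * z + r) * a < (e * u * z + r) * a.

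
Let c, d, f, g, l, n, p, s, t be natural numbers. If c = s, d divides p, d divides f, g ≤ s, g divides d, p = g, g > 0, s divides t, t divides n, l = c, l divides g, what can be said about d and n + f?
d divides n + f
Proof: Because l = c and c = s, l = s. l divides g, so s divides g. g > 0, so s ≤ g. g ≤ s, so s = g. p = g and d divides p, hence d divides g. Since g divides d, g = d. Since s = g, s = d. s divides t and t divides n, thus s divides n. Since s = d, d divides n. d divides f, so d divides n + f.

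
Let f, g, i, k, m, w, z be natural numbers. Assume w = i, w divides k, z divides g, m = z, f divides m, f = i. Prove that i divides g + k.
m = z and f divides m, thus f divides z. Since f = i, i divides z. Since z divides g, i divides g. Since w = i and w divides k, i divides k. Because i divides g, i divides g + k.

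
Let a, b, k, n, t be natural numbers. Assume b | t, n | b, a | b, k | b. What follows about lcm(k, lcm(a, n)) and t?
lcm(k, lcm(a, n)) | t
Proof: From a | b and n | b, lcm(a, n) | b. k | b, so lcm(k, lcm(a, n)) | b. Since b | t, lcm(k, lcm(a, n)) | t.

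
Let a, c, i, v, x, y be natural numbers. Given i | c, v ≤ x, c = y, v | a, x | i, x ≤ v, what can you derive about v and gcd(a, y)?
v | gcd(a, y)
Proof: Since x ≤ v and v ≤ x, x = v. x | i, so v | i. i | c, so v | c. From c = y, v | y. Since v | a, v | gcd(a, y).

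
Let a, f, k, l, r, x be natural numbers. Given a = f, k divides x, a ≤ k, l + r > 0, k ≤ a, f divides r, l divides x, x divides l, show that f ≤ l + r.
Since x divides l and l divides x, x = l. k ≤ a and a ≤ k, so k = a. a = f, so k = f. k divides x, so f divides x. Since x = l, f divides l. Since f divides r, f divides l + r. l + r > 0, so f ≤ l + r.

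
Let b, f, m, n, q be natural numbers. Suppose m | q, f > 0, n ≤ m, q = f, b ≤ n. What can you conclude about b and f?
b ≤ f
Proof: b ≤ n and n ≤ m, therefore b ≤ m. q = f and m | q, hence m | f. f > 0, so m ≤ f. Since b ≤ m, b ≤ f.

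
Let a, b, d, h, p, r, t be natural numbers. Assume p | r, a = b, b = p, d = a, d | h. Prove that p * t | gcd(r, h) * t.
Because a = b and b = p, a = p. d = a and d | h, hence a | h. a = p, so p | h. Since p | r, p | gcd(r, h). Then p * t | gcd(r, h) * t.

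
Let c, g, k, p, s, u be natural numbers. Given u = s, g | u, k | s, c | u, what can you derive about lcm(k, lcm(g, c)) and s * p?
lcm(k, lcm(g, c)) | s * p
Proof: Because g | u and c | u, lcm(g, c) | u. u = s, so lcm(g, c) | s. k | s, so lcm(k, lcm(g, c)) | s. Then lcm(k, lcm(g, c)) | s * p.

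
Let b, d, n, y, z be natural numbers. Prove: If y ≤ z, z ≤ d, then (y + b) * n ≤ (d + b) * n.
y ≤ z and z ≤ d, hence y ≤ d. Then y + b ≤ d + b. By multiplying by a non-negative, (y + b) * n ≤ (d + b) * n.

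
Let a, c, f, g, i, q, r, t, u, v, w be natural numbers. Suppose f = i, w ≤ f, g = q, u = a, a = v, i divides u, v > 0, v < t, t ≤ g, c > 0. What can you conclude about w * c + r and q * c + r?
w * c + r < q * c + r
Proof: From f = i and w ≤ f, w ≤ i. u = a and a = v, therefore u = v. Since i divides u, i divides v. Because v > 0, i ≤ v. Since v < t and t ≤ g, v < g. From i ≤ v, i < g. g = q, so i < q. w ≤ i, so w < q. Combined with c > 0, by multiplying by a positive, w * c < q * c. Then w * c + r < q * c + r.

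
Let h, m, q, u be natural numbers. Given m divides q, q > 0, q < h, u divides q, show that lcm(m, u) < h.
Because m divides q and u divides q, lcm(m, u) divides q. q > 0, so lcm(m, u) ≤ q. Because q < h, lcm(m, u) < h.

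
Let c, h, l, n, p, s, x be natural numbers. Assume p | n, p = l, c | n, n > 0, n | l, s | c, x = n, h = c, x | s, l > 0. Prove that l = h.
x | s and s | c, hence x | c. Since x = n, n | c. Since c | n, c = n. h = c, so h = n. n | l and l > 0, therefore n ≤ l. p | n and n > 0, thus p ≤ n. p = l, so l ≤ n. n ≤ l, so n = l. h = n, so h = l. Then l = h.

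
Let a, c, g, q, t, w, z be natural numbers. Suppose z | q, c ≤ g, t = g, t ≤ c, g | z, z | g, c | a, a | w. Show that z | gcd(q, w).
Since t = g and t ≤ c, g ≤ c. c ≤ g, so c = g. g | z and z | g, so g = z. c = g, so c = z. From c | a and a | w, c | w. c = z, so z | w. z | q, so z | gcd(q, w).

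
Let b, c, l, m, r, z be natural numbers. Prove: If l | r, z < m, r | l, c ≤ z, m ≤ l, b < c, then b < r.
Since l | r and r | l, l = r. c ≤ z and z < m, so c < m. b < c, so b < m. Since m ≤ l, b < l. Since l = r, b < r.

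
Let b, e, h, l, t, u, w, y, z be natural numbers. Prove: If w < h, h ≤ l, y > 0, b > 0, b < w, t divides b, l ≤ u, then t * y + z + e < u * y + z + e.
From t divides b and b > 0, t ≤ b. From b < w and w < h, b < h. h ≤ l, so b < l. t ≤ b, so t < l. From l ≤ u, t < u. Combining with y > 0, by multiplying by a positive, t * y < u * y. Then t * y + z < u * y + z. Then t * y + z + e < u * y + z + e.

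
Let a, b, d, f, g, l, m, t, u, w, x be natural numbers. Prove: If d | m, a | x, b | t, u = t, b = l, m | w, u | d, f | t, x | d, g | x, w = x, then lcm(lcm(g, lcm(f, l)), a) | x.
From b = l and b | t, l | t. Since f | t, lcm(f, l) | t. From w = x and m | w, m | x. d | m, so d | x. x | d, so d = x. u = t and u | d, so t | d. Because d = x, t | x. Since lcm(f, l) | t, lcm(f, l) | x. g | x, so lcm(g, lcm(f, l)) | x. a | x, so lcm(lcm(g, lcm(f, l)), a) | x.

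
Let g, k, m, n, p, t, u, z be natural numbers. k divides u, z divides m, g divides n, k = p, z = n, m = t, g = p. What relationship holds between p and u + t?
p divides u + t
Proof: k = p and k divides u, therefore p divides u. g = p and g divides n, thus p divides n. From m = t and z divides m, z divides t. Since z = n, n divides t. Since p divides n, p divides t. Since p divides u, p divides u + t.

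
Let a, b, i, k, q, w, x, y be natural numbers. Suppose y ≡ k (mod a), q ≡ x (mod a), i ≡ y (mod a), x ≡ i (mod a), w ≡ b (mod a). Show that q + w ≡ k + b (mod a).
From q ≡ x (mod a) and x ≡ i (mod a), q ≡ i (mod a). From i ≡ y (mod a), q ≡ y (mod a). y ≡ k (mod a), so q ≡ k (mod a). Since w ≡ b (mod a), by adding congruences, q + w ≡ k + b (mod a).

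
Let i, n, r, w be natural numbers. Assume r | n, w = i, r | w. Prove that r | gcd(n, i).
w = i and r | w, thus r | i. r | n, so r | gcd(n, i).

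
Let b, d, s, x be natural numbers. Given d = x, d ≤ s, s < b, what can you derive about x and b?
x < b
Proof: d = x and d ≤ s, therefore x ≤ s. s < b, so x < b.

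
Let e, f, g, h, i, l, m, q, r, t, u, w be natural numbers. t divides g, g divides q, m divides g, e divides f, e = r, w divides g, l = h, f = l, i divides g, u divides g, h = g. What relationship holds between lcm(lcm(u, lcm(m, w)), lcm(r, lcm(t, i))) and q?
lcm(lcm(u, lcm(m, w)), lcm(r, lcm(t, i))) divides q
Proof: m divides g and w divides g, so lcm(m, w) divides g. Since u divides g, lcm(u, lcm(m, w)) divides g. From l = h and h = g, l = g. f = l and e divides f, therefore e divides l. Since l = g, e divides g. Since e = r, r divides g. t divides g and i divides g, so lcm(t, i) divides g. r divides g, so lcm(r, lcm(t, i)) divides g. Since lcm(u, lcm(m, w)) divides g, lcm(lcm(u, lcm(m, w)), lcm(r, lcm(t, i))) divides g. g divides q, so lcm(lcm(u, lcm(m, w)), lcm(r, lcm(t, i))) divides q.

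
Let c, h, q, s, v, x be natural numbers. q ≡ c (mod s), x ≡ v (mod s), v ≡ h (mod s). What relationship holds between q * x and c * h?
q * x ≡ c * h (mod s)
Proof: x ≡ v (mod s) and v ≡ h (mod s), so x ≡ h (mod s). Since q ≡ c (mod s), q * x ≡ c * h (mod s).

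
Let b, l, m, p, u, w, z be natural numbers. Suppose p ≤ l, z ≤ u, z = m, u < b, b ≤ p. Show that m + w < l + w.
Because u < b and b ≤ p, u < p. z ≤ u, so z < p. Since p ≤ l, z < l. z = m, so m < l. Then m + w < l + w.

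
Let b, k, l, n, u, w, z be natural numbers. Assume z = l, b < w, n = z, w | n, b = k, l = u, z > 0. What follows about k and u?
k < u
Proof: b = k and b < w, therefore k < w. Because z = l and l = u, z = u. From n = z and w | n, w | z. Since z > 0, w ≤ z. Because z = u, w ≤ u. From k < w, k < u.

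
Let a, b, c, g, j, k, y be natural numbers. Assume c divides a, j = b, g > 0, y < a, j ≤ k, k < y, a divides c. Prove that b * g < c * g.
j = b and j ≤ k, thus b ≤ k. From a divides c and c divides a, a = c. y < a, so y < c. Since k < y, k < c. Since b ≤ k, b < c. Combined with g > 0, by multiplying by a positive, b * g < c * g.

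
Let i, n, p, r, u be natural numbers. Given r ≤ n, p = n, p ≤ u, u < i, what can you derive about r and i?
r < i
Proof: p ≤ u and u < i, so p < i. Since p = n, n < i. r ≤ n, so r < i.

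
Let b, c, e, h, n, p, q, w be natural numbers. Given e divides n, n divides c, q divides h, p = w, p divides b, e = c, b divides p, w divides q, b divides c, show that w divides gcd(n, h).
From b divides p and p divides b, b = p. Since p = w, b = w. Because e = c and e divides n, c divides n. Since n divides c, c = n. b divides c, so b divides n. b = w, so w divides n. w divides q and q divides h, so w divides h. Because w divides n, w divides gcd(n, h).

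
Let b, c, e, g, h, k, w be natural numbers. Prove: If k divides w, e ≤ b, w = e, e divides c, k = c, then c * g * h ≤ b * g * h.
w = e and k divides w, so k divides e. Since k = c, c divides e. e divides c, so e = c. e ≤ b, so c ≤ b. By multiplying by a non-negative, c * g ≤ b * g. By multiplying by a non-negative, c * g * h ≤ b * g * h.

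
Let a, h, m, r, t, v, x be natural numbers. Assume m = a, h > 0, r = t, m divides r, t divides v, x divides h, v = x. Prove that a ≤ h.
r = t and m divides r, thus m divides t. Since m = a, a divides t. Because v = x and t divides v, t divides x. x divides h, so t divides h. a divides t, so a divides h. h > 0, so a ≤ h.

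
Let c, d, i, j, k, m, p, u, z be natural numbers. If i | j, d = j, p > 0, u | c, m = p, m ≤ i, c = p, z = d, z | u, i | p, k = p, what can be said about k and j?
k = j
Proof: i | p and p > 0, so i ≤ p. Since m = p and m ≤ i, p ≤ i. i ≤ p, so i = p. Since i | j, p | j. Since z = d and z | u, d | u. Since d = j, j | u. c = p and u | c, thus u | p. Since j | u, j | p. p | j, so p = j. k = p, so k = j.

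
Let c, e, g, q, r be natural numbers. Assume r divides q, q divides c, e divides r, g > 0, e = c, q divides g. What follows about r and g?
r ≤ g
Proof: e = c and e divides r, hence c divides r. Since q divides c, q divides r. r divides q, so q = r. Since q divides g, r divides g. g > 0, so r ≤ g.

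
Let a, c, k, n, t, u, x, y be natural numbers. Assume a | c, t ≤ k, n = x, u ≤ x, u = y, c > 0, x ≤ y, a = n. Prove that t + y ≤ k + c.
Because u = y and u ≤ x, y ≤ x. x ≤ y, so x = y. n = x, so n = y. a = n and a | c, so n | c. c > 0, so n ≤ c. n = y, so y ≤ c. Since t ≤ k, t + y ≤ k + c.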